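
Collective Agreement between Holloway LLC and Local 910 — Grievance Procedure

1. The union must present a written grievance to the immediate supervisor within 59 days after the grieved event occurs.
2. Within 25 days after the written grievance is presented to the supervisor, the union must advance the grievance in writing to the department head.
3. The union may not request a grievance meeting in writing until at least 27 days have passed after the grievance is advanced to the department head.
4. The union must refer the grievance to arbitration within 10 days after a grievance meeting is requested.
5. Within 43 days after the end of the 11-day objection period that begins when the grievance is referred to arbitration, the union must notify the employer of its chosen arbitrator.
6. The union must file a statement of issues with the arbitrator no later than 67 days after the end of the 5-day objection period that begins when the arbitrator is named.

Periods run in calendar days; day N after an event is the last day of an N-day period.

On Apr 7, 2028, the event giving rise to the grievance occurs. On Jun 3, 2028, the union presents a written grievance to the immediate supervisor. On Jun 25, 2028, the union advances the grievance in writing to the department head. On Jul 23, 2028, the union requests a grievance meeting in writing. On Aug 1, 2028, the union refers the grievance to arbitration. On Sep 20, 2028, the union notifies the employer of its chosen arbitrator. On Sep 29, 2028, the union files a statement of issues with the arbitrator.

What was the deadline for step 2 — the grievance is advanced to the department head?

Step 2 runs from Jun 3, 2028, when the written grievance is presented to the supervisor. 25 days after Jun 3, 2028 is Jun 28, 2028.

Jun 28, 2028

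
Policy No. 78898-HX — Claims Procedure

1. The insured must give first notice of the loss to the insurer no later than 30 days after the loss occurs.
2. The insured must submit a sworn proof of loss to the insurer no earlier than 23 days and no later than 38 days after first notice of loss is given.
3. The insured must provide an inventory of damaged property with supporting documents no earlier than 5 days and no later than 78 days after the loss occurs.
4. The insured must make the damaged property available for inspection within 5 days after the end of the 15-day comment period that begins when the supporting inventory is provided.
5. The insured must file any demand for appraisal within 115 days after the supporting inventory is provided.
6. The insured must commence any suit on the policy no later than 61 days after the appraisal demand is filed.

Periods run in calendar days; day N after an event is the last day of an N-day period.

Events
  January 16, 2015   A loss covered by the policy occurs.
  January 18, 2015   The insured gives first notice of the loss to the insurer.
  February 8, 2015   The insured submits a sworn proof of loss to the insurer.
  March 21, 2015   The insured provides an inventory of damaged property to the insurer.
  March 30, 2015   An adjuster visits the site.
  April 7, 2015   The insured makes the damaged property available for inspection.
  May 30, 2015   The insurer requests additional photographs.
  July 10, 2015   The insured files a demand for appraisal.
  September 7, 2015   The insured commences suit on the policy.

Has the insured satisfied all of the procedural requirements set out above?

No

(1) due by January 16, 2015 + 30 days = February 15, 2015; January 18, 2015 is within that limit.
(2) the permitted window runs from January 18, 2015 + 23 = February 10, 2015 to January 18, 2015 + 38 = February 25, 2015; done February 8, 2015 — 2 days before the window opened.
That is the first point of non-compliance.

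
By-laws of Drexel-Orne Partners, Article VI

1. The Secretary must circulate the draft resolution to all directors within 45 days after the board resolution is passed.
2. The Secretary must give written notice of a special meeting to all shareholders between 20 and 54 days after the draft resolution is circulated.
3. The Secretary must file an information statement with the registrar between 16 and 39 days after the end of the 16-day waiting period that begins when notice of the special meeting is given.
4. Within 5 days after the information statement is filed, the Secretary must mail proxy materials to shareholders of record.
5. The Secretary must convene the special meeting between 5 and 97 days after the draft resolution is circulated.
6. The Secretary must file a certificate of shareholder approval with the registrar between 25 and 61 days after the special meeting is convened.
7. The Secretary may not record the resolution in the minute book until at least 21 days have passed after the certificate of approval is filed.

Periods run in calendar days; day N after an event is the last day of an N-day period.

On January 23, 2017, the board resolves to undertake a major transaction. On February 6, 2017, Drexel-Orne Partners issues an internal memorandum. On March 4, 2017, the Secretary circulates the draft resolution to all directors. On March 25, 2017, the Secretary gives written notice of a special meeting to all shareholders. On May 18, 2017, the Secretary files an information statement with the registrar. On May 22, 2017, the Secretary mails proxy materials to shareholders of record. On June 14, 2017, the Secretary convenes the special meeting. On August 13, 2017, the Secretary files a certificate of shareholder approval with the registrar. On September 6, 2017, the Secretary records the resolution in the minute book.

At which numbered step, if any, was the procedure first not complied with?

Step 5

(1) due by January 23, 2017 + 45 days = March 9, 2017; March 4, 2017 is within that limit.
(2) the permitted window runs from March 4, 2017 + 20 = March 24, 2017 to March 4, 2017 + 54 = April 27, 2017; done March 25, 2017, which is between those dates.
(3) the permitted window runs from April 10, 2017 + 16 = April 26, 2017 to April 10, 2017 + 39 = May 19, 2017; done May 18, 2017, which is between those dates.
(4) due by May 18, 2017 + 5 days = May 23, 2017; May 22, 2017 is within that limit.
(5) the permitted window runs from March 4, 2017 + 5 = March 9, 2017 to March 4, 2017 + 97 = June 9, 2017; done June 14, 2017 — 5 days after the window closed.
That is the first point of non-compliance.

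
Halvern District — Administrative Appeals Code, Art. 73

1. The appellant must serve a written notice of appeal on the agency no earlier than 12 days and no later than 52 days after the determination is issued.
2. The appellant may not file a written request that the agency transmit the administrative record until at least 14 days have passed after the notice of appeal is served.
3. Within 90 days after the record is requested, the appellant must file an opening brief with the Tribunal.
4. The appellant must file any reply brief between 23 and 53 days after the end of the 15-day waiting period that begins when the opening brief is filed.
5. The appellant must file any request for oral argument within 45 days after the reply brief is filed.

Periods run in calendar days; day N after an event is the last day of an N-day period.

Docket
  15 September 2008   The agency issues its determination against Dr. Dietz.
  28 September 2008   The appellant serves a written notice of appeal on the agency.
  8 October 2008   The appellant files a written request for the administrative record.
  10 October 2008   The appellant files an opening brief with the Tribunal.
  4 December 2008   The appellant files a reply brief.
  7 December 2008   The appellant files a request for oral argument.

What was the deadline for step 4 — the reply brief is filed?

The opening brief is filed on 10 October 2008; the 15-day waiting period therefore ends 25 October 2008, and step 4 runs from that date. The window is 23–53 days after 25 October 2008; it closes on 17 December 2008.

17 December 2008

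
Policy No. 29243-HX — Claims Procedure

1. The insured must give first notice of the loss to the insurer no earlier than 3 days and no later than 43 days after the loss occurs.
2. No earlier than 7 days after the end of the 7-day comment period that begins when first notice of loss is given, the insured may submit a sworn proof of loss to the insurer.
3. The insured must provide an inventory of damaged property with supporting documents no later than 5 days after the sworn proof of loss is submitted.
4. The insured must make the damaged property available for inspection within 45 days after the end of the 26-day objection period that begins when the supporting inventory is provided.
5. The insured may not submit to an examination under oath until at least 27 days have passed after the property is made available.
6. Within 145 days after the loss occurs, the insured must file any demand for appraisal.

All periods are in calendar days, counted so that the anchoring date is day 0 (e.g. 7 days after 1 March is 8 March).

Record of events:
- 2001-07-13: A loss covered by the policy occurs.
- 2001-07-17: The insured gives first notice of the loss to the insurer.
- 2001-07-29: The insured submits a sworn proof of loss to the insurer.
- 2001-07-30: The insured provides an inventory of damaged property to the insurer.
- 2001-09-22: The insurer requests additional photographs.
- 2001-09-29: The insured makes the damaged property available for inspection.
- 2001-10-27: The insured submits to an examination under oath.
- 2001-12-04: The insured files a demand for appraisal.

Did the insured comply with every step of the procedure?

Step 1 — 3 and 43 days from 2001-07-13 (when the loss occurs) are 2001-07-16 and 2001-08-25 respectively; 2001-07-17 falls inside that range.
Step 2 — must wait 7 days from 2001-07-24 (end of the 7-day comment period, which began when first notice of loss is given on 2001-07-17), so not before 2001-07-31; done 2001-07-29 — 2 days too early.
Later steps need not be reached.

No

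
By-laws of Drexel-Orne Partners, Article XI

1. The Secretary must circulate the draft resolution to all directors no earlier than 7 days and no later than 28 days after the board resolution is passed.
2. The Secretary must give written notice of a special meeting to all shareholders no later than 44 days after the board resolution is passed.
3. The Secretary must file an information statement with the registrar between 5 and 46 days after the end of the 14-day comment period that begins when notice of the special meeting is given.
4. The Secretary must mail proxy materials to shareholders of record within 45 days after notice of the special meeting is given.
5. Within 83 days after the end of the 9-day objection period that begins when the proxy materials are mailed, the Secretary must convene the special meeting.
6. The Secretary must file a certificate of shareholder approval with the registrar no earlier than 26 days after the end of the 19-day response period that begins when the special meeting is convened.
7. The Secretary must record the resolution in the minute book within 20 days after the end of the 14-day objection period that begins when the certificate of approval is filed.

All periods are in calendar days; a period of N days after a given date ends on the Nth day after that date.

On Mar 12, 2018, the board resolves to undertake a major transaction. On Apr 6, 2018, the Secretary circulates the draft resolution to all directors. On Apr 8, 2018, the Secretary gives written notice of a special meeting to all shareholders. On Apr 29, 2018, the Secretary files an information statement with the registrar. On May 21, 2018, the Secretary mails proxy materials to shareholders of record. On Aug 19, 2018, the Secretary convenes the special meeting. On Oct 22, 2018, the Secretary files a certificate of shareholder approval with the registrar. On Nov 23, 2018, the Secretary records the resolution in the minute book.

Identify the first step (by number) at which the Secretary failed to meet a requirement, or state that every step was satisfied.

Step 1: the window is 7–28 days after Mar 12, 2018 (when the board resolution is passed), so Mar 19, 2018 through Apr 9, 2018; done Apr 6, 2018, which is between those dates.
Step 2: 44 days after Mar 12, 2018 (when the board resolution is passed) is Apr 25, 2018; done Apr 8, 2018 — timely.
Step 3: the window is 5–46 days after Apr 22, 2018 (end of the 14-day comment period, which began when notice of the special meeting is given on Apr 8, 2018), so Apr 27, 2018 through Jun 7, 2018; Apr 29, 2018 falls inside that range.
Step 4: 45 days after Apr 8, 2018 (when notice of the special meeting is given) is May 23, 2018; May 21, 2018 is within that limit.
Step 5: 83 days after May 30, 2018 (end of the 9-day objection period, which began when the proxy materials are mailed on May 21, 2018) is Aug 21, 2018; Aug 19, 2018 is within that limit.
Step 6: the earliest permitted date is 26 days after Sep 7, 2018 (end of the 19-day response period, which began when the special meeting is convened on Aug 19, 2018), i.e. Oct 3, 2018; Oct 22, 2018 is on or after that date.
Step 7: 20 days after Nov 5, 2018 (end of the 14-day objection period, which began when the certificate of approval is filed on Oct 22, 2018) is Nov 25, 2018; Nov 23, 2018 is within that limit.

None — every step was satisfied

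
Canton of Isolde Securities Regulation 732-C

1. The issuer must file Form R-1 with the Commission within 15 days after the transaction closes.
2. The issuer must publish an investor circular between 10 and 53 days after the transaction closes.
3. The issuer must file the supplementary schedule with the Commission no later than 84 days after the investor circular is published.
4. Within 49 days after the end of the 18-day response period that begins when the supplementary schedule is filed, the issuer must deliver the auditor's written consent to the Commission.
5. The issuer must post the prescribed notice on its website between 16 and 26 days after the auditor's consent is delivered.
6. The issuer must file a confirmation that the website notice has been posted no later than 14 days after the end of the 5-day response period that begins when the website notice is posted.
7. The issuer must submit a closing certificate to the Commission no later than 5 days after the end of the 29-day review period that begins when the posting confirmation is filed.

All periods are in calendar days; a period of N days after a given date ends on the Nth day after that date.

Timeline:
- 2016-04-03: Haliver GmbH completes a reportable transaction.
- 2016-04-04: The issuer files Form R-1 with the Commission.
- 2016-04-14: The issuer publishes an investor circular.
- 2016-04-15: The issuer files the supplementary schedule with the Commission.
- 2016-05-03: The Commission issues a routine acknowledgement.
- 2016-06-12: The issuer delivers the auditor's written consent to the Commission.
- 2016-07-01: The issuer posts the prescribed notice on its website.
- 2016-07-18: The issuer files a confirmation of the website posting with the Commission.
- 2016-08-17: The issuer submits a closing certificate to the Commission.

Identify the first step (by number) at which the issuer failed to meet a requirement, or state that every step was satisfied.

(1) due by 2016-04-03 + 15 days = 2016-04-18; completed 2016-04-04, before the deadline.
(2) the permitted window runs from 2016-04-03 + 10 = 2016-04-13 to 2016-04-03 + 53 = 2016-05-26; done 2016-04-14 — within the window.
(3) due by 2016-04-14 + 84 days = 2016-07-07; done 2016-04-15 — timely.
(4) due by 2016-05-03 + 49 days = 2016-06-21; completed 2016-06-12, before the deadline.
(5) the permitted window runs from 2016-06-12 + 16 = 2016-06-28 to 2016-06-12 + 26 = 2016-07-08; done 2016-07-01, which is between those dates.
(6) due by 2016-07-06 + 14 days = 2016-07-20; 2016-07-18 is within that limit.
(7) due by 2016-08-16 + 5 days = 2016-08-21; done 2016-08-17 — timely.

None — every step was satisfied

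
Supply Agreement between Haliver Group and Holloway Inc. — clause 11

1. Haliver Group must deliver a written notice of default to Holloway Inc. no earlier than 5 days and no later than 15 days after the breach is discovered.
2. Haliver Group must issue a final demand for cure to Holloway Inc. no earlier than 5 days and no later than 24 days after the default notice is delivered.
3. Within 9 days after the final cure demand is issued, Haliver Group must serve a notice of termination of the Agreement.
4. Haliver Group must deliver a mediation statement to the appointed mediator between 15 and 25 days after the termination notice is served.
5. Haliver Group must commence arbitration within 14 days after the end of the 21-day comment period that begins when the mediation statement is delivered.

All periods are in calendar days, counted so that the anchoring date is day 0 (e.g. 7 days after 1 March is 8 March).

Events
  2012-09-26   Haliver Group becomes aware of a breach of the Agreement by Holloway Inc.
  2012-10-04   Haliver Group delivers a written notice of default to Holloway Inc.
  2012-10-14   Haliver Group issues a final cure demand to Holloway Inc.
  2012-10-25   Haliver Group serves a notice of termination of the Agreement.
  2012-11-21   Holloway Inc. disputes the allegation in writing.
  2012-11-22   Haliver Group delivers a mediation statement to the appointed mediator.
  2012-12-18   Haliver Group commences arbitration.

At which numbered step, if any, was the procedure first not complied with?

Step 3

Step 1 — 5 and 15 days from 2012-09-26 (when the breach is discovered) are 2012-10-01 and 2012-10-11 respectively; done 2012-10-04 — within the window.
Step 2 — 5 and 24 days from 2012-10-04 (when the default notice is delivered) are 2012-10-09 and 2012-10-28 respectively; done 2012-10-14 — within the window.
Step 3 — counting 9 days from 2012-10-14 (when the final cure demand is issued) gives a deadline of 2012-10-23; done 2012-10-25 — 2 days late.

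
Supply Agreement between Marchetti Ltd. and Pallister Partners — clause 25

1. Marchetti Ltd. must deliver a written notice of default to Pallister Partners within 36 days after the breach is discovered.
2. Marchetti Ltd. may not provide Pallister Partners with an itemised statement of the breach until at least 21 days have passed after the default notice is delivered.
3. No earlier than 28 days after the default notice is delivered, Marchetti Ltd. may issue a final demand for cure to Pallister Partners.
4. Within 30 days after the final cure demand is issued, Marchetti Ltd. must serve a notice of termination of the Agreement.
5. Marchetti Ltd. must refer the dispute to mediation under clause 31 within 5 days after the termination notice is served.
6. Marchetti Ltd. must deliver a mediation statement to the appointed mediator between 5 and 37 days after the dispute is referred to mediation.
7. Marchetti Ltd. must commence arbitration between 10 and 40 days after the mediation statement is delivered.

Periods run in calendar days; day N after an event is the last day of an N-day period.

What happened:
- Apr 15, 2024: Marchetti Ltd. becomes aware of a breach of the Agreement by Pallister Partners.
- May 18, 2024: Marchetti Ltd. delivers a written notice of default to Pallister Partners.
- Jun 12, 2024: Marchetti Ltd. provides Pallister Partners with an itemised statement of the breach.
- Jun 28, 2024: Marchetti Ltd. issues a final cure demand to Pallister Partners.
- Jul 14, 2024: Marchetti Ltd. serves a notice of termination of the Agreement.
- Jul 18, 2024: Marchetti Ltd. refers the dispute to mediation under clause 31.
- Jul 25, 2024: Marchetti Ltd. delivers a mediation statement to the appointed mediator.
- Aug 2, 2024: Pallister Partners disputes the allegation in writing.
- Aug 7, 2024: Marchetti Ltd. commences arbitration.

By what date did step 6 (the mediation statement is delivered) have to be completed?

Aug 24, 2024

Step 6 runs from Jul 18, 2024, when the dispute is referred to mediation. The window is 5–37 days after Jul 18, 2024; it closes on Aug 24, 2024.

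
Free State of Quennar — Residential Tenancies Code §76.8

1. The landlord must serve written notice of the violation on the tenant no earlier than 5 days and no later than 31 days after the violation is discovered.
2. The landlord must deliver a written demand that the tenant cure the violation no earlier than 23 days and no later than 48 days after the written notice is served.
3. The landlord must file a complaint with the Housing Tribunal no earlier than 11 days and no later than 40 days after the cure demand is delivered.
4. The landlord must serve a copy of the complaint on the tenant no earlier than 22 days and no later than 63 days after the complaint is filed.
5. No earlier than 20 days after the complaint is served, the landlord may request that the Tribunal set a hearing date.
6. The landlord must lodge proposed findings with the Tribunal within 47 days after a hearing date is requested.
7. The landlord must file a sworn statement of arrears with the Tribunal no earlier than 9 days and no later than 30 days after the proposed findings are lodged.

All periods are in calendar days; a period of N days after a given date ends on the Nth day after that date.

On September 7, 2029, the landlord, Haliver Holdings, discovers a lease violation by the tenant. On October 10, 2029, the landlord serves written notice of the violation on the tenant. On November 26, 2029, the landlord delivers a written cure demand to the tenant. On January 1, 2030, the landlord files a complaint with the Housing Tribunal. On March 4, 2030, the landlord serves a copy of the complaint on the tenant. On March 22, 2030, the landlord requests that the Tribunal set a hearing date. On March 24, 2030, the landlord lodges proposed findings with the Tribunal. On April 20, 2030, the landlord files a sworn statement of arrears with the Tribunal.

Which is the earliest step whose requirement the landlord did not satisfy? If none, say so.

Step 1

(1) the permitted window runs from September 7, 2029 + 5 = September 12, 2029 to September 7, 2029 + 31 = October 8, 2029; done October 10, 2029 — 2 days after the window closed.
No need to go further; step 1 was not satisfied.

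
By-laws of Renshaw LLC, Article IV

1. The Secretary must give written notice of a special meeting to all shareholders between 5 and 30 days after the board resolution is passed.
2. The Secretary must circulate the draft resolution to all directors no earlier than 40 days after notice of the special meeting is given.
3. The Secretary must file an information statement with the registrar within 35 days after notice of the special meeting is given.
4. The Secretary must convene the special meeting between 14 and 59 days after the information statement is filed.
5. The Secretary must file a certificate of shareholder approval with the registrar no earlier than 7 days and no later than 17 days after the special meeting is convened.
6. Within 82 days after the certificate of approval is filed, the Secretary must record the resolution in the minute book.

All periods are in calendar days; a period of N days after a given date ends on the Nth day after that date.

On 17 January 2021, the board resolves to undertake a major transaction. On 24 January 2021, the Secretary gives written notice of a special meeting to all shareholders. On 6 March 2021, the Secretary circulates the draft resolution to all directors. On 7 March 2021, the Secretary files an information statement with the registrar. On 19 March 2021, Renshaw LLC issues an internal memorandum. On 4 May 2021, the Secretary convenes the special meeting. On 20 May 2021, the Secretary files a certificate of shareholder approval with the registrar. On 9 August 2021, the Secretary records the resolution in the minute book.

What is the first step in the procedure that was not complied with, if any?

Step 1 — 5 and 30 days from 17 January 2021 (when the board resolution is passed) are 22 January 2021 and 16 February 2021 respectively; done 24 January 2021 — within the window.
Step 2 — must wait 40 days from 24 January 2021 (when notice of the special meeting is given), so not before 5 March 2021; done 6 March 2021 — permitted.
Step 3 — counting 35 days from 24 January 2021 (when notice of the special meeting is given) gives a deadline of 28 February 2021; done 7 March 2021 — 7 days late.

Step 3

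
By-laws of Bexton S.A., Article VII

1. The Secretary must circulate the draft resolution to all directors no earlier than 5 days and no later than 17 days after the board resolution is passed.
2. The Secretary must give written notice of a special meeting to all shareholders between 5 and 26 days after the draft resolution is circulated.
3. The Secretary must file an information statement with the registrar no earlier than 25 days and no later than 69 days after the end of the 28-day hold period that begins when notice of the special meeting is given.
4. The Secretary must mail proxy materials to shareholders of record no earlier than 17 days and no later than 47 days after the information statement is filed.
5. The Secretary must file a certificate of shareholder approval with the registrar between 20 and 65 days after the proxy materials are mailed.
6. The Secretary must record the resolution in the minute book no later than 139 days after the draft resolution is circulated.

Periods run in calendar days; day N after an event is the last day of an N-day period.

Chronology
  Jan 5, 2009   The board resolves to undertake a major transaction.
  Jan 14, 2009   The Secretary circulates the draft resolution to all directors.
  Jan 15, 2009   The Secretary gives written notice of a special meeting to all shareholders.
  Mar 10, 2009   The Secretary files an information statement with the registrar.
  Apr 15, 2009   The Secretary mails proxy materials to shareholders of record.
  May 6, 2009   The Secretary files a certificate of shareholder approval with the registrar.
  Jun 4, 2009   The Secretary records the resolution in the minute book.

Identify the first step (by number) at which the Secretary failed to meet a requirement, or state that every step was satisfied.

Step 1 — 5 and 17 days from Jan 5, 2009 (when the board resolution is passed) are Jan 10, 2009 and Jan 22, 2009 respectively; done Jan 14, 2009 — within the window.
Step 2 — 5 and 26 days from Jan 14, 2009 (when the draft resolution is circulated) are Jan 19, 2009 and Feb 9, 2009 respectively; Jan 15, 2009 is 4 days too early.

Step 2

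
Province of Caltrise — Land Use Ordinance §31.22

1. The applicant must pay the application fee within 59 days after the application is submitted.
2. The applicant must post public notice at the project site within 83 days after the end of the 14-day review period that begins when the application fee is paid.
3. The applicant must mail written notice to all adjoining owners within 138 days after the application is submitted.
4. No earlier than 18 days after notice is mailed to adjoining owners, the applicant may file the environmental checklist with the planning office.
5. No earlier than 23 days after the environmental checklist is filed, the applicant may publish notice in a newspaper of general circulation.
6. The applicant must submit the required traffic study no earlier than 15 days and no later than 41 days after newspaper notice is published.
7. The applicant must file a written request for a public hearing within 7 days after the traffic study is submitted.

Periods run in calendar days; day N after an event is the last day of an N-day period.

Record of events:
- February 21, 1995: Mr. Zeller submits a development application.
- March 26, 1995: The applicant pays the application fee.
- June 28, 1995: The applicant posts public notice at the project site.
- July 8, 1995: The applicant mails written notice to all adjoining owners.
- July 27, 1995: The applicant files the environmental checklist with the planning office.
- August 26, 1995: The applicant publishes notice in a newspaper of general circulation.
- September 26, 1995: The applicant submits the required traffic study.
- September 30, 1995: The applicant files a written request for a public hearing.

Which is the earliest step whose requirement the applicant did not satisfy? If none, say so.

Step 1 — counting 59 days from February 21, 1995 (when the application is submitted) gives a deadline of April 21, 1995; March 26, 1995 is within that limit.
Step 2 — counting 83 days from April 9, 1995 (end of the 14-day review period, which began when the application fee is paid on March 26, 1995) gives a deadline of July 1, 1995; done June 28, 1995 — timely.
Step 3 — counting 138 days from February 21, 1995 (when the application is submitted) gives a deadline of July 9, 1995; completed July 8, 1995, before the deadline.
Step 4 — must wait 18 days from July 8, 1995 (when notice is mailed to adjoining owners), so not before July 26, 1995; done July 27, 1995, after the minimum wait.
Step 5 — must wait 23 days from July 27, 1995 (when the environmental checklist is filed), so not before August 19, 1995; done August 26, 1995 — permitted.
Step 6 — 15 and 41 days from August 26, 1995 (when newspaper notice is published) are September 10, 1995 and October 6, 1995 respectively; done September 26, 1995 — within the window.
Step 7 — counting 7 days from September 26, 1995 (when the traffic study is submitted) gives a deadline of October 3, 1995; September 30, 1995 is within that limit.

None — every step was satisfied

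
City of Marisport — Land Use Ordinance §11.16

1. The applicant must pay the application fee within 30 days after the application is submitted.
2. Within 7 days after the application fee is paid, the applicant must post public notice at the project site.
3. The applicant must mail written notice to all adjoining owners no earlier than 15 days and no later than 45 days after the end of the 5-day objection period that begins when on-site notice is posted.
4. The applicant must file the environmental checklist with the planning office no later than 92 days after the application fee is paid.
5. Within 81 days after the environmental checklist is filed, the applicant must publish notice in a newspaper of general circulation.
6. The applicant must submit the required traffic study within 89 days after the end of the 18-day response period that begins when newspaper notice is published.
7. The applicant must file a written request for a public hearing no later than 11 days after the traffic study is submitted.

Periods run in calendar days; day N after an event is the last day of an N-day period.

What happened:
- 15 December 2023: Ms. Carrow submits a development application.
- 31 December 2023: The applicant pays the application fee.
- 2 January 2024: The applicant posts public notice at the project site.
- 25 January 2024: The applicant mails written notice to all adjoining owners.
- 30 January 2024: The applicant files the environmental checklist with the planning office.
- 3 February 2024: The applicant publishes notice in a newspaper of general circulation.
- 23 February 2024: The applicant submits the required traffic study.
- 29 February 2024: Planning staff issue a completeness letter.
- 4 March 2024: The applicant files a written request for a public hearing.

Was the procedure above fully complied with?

Step 1: 30 days after 15 December 2023 (when the application is submitted) is 14 January 2024; done 31 December 2023 — timely.
Step 2: 7 days after 31 December 2023 (when the application fee is paid) is 7 January 2024; 2 January 2024 is within that limit.
Step 3: the window is 15–45 days after 7 January 2024 (end of the 5-day objection period, which began when on-site notice is posted on 2 January 2024), so 22 January 2024 through 21 February 2024; 25 January 2024 falls inside that range.
Step 4: 92 days after 31 December 2023 (when the application fee is paid) is 1 April 2024; done 30 January 2024 — timely.
Step 5: 81 days after 30 January 2024 (when the environmental checklist is filed) is 20 April 2024; done 3 February 2024 — timely.
Step 6: 89 days after 21 February 2024 (end of the 18-day response period, which began when newspaper notice is published on 3 February 2024) is 20 May 2024; completed 23 February 2024, before the deadline.
Step 7: 11 days after 23 February 2024 (when the traffic study is submitted) is 5 March 2024; done 4 March 2024 — timely.

Yes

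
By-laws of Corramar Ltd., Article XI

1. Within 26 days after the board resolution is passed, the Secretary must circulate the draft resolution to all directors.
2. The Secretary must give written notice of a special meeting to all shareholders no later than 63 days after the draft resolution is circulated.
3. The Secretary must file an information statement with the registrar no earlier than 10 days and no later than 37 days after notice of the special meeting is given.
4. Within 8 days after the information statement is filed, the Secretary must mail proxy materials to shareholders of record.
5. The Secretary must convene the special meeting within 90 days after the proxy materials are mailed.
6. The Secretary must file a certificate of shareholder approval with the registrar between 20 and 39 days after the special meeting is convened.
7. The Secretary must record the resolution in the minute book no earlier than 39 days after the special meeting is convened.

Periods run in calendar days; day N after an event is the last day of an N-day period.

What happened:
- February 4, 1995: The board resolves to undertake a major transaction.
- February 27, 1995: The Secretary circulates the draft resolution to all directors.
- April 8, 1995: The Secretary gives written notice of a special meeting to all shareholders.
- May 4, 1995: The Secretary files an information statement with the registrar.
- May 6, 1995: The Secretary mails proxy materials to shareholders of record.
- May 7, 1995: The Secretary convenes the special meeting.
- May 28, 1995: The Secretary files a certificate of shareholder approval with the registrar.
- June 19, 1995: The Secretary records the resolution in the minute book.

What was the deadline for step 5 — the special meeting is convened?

August 4, 1995

Step 5 runs from May 6, 1995, when the proxy materials are mailed. 90 days after May 6, 1995 is August 4, 1995.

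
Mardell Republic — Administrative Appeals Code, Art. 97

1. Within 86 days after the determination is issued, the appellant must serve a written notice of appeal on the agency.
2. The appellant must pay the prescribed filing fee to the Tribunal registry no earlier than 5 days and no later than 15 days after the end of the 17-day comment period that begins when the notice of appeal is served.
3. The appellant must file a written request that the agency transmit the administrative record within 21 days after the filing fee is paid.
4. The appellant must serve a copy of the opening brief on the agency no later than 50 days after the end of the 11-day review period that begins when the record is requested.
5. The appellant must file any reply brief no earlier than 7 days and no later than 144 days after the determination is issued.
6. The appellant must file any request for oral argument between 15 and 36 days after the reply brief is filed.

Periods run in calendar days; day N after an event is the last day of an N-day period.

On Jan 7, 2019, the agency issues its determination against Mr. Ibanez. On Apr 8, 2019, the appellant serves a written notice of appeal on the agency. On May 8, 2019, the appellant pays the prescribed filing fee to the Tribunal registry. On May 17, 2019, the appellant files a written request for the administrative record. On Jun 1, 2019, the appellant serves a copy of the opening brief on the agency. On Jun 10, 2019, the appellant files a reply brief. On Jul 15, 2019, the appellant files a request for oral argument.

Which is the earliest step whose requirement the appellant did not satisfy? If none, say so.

(1) due by Jan 7, 2019 + 86 days = Apr 3, 2019; not done until Apr 8, 2019, 5 days after the deadline.
Later steps need not be reached.

Step 1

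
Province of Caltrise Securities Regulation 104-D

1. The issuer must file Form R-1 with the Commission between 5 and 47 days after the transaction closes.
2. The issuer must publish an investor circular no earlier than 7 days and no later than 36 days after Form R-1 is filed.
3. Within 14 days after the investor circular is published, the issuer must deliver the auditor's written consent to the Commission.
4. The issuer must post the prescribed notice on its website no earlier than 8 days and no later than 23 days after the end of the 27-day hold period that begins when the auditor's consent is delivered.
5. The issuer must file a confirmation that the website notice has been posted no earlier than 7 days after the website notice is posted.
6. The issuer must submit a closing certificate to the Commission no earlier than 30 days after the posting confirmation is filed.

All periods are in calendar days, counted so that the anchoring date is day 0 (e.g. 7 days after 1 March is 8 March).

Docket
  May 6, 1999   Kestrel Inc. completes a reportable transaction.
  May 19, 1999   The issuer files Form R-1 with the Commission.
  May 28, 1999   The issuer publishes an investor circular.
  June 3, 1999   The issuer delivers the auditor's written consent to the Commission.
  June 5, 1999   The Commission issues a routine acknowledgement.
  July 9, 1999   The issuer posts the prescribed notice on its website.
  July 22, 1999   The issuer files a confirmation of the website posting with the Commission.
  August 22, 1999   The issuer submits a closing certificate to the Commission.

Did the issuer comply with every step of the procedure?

Step 1 — 5 and 47 days from May 6, 1999 (when the transaction closes) are May 11, 1999 and June 22, 1999 respectively; May 19, 1999 falls inside that range.
Step 2 — 7 and 36 days from May 19, 1999 (when Form R-1 is filed) are May 26, 1999 and June 24, 1999 respectively; May 28, 1999 falls inside that range.
Step 3 — counting 14 days from May 28, 1999 (when the investor circular is published) gives a deadline of June 11, 1999; done June 3, 1999 — timely.
Step 4 — 8 and 23 days from June 30, 1999 (end of the 27-day hold period, which began when the auditor's consent is delivered on June 3, 1999) are July 8, 1999 and July 23, 1999 respectively; July 9, 1999 falls inside that range.
Step 5 — must wait 7 days from July 9, 1999 (when the website notice is posted), so not before July 16, 1999; July 22, 1999 is on or after that date.
Step 6 — must wait 30 days from July 22, 1999 (when the posting confirmation is filed), so not before August 21, 1999; done August 22, 1999 — permitted.

Yes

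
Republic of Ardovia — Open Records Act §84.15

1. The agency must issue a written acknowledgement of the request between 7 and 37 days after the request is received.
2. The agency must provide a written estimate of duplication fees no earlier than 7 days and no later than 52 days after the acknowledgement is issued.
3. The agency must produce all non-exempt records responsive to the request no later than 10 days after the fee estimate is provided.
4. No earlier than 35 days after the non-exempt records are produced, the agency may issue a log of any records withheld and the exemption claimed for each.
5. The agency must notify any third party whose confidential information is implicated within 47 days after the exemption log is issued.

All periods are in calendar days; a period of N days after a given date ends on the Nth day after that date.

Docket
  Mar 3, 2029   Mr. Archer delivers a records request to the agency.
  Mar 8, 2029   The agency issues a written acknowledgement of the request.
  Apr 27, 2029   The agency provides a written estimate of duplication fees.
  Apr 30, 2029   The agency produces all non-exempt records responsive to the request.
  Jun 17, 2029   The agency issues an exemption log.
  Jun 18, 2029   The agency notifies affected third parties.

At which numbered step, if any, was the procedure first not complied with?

Step 1

(1) the permitted window runs from Mar 3, 2029 + 7 = Mar 10, 2029 to Mar 3, 2029 + 37 = Apr 9, 2029; done Mar 8, 2029 — 2 days before the window opened.
The analysis stops there.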